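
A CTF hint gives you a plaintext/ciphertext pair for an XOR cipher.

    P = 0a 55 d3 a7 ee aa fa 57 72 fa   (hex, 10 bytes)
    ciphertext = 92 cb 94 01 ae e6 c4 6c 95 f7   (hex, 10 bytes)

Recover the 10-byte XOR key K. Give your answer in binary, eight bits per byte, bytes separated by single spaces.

Since ciphertext = P ⊕ K, XORing both sides with P gives K = P ⊕ ciphertext.
0a XOR 92 = 98
55 XOR cb = 9e
d3 XOR 94 = 47
a7 XOR 01 = a6
ee XOR ae = 40
aa XOR e6 = 4c
fa XOR c4 = 3e
57 XOR 6c = 3b
72 XOR 95 = e7
fa XOR f7 = 0d

10011000 10011110 01000111 10100110 01000000 01001100 00111110 00111011 11100111 00001101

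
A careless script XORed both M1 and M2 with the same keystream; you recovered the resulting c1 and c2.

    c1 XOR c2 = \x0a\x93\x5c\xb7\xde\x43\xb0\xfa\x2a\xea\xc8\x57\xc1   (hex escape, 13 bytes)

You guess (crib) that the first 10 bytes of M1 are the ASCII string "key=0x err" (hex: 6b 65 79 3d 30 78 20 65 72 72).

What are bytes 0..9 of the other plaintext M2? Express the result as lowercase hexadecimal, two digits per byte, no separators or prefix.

61f6258aee3b909f5898

Since c1 ⊕ c2 = M1 ⊕ M2, XORing with the guessed M1 bytes yields the corresponding M2 bytes: M2 = (c1 ⊕ c2) ⊕ M1.
byte 0: 0a ⊕ 6b = 61
byte 1: 93 ⊕ 65 = f6
byte 2: 5c ⊕ 79 = 25
byte 3: b7 ⊕ 3d = 8a
byte 4: de ⊕ 30 = ee
byte 5: 43 ⊕ 78 = 3b
byte 6: b0 ⊕ 20 = 90
byte 7: fa ⊕ 65 = 9f
byte 8: 2a ⊕ 72 = 58
byte 9: ea ⊕ 72 = 98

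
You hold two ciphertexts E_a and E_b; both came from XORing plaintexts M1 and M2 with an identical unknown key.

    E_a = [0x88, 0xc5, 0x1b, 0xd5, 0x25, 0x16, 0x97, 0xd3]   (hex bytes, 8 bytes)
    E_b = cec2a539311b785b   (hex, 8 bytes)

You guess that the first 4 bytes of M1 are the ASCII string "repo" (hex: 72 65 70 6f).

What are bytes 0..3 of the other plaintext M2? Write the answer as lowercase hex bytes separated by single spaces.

34 62 ce 83

First, E_a ⊕ E_b = (M1 ⊕ K) ⊕ (M2 ⊕ K) = M1 ⊕ M2, so the key drops out. Then M2 = (M1 ⊕ M2) ⊕ M1 over the first 4 bytes.
byte 0: (88 ⊕ ce) ⊕ 72 = 46 ⊕ 72 = 34
byte 1: (c5 ⊕ c2) ⊕ 65 = 07 ⊕ 65 = 62
byte 2: (1b ⊕ a5) ⊕ 70 = be ⊕ 70 = ce
byte 3: (d5 ⊕ 39) ⊕ 6f = ec ⊕ 6f = 83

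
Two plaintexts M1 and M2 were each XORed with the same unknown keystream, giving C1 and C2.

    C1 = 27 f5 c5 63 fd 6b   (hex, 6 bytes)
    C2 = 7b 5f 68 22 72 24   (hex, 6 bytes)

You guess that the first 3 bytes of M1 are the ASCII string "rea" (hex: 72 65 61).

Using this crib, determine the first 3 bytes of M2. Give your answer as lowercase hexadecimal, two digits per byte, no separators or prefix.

2ecfcc

First, C1 ⊕ C2 = (M1 ⊕ K) ⊕ (M2 ⊕ K) = M1 ⊕ M2, so the key drops out. Then M2 = (M1 ⊕ M2) ⊕ M1 over the first 3 bytes.
byte 0: (27 ⊕ 7b) ⊕ 72 = 5c ⊕ 72 = 2e
byte 1: (f5 ⊕ 5f) ⊕ 65 = aa ⊕ 65 = cf
byte 2: (c5 ⊕ 68) ⊕ 61 = ad ⊕ 61 = cc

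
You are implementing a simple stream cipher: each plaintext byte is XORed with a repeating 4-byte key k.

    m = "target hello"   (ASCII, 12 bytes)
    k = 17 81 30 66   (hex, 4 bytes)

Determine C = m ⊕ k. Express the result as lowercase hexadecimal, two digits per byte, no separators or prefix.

63e0420172f5100e72ed5c09

The 4-byte key repeats, so the effective keystream is 17 81 30 66 17 81 30 66 17 81 30 66.
byte 0: 74 ⊕ 17 = 63
byte 1: 61 ⊕ 81 = e0
byte 2: 72 ⊕ 30 = 42
byte 3: 67 ⊕ 66 = 01
byte 4: 65 ⊕ 17 = 72
byte 5: 74 ⊕ 81 = f5
byte 6: 20 ⊕ 30 = 10
byte 7: 68 ⊕ 66 = 0e
byte 8: 65 ⊕ 17 = 72
byte 9: 6c ⊕ 81 = ed
byte 10: 6c ⊕ 30 = 5c
byte 11: 6f ⊕ 66 = 09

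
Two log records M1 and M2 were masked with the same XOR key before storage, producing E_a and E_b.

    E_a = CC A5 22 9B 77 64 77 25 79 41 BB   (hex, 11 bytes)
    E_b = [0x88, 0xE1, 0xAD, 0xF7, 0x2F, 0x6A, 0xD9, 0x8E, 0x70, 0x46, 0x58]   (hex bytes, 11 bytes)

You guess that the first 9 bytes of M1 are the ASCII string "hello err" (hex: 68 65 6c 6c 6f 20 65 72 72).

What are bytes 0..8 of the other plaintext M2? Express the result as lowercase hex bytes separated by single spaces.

First, E_a ⊕ E_b = (M1 ⊕ K) ⊕ (M2 ⊕ K) = M1 ⊕ M2, so the key drops out. Then M2 = (M1 ⊕ M2) ⊕ M1 over the first 9 bytes.
byte 0: (cc xor 88) xor 68 = 44 xor 68 = 2c
byte 1: (a5 xor e1) xor 65 = 44 xor 65 = 21
byte 2: (22 xor ad) xor 6c = 8f xor 6c = e3
byte 3: (9b xor f7) xor 6c = 6c xor 6c = 00
byte 4: (77 xor 2f) xor 6f = 58 xor 6f = 37
byte 5: (64 xor 6a) xor 20 = 0e xor 20 = 2e
byte 6: (77 xor d9) xor 65 = ae xor 65 = cb
byte 7: (25 xor 8e) xor 72 = ab xor 72 = d9
byte 8: (79 xor 70) xor 72 = 09 xor 72 = 7b

2c 21 e3 00 37 2e cb d9 7b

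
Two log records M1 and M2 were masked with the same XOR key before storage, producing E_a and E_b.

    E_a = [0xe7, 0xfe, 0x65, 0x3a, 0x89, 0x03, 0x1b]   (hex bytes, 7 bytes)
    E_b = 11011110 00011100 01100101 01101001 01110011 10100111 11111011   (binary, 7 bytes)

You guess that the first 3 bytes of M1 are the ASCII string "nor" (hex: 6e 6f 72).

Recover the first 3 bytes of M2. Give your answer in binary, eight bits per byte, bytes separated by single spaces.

01010111 10001101 01110010

First, E_a ⊕ E_b = (M1 ⊕ K) ⊕ (M2 ⊕ K) = M1 ⊕ M2, so the key drops out. Then M2 = (M1 ⊕ M2) ⊕ M1 over the first 3 bytes.
byte 0: (e7 ⊕ de) ⊕ 6e = 39 ⊕ 6e = 57
byte 1: (fe ⊕ 1c) ⊕ 6f = e2 ⊕ 6f = 8d
byte 2: (65 ⊕ 65) ⊕ 72 = 00 ⊕ 72 = 72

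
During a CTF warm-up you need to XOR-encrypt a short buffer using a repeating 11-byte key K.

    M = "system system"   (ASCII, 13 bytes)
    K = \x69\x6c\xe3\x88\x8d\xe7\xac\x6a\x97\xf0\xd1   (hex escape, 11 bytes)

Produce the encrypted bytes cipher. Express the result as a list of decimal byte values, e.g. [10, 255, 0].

The 11-byte key repeats, so the effective keystream is 69 6c e3 88 8d e7 ac 6a 97 f0 d1 69 6c.
byte 0: 01110011 ^ 01101001 = 00011010
byte 1: 01111001 ^ 01101100 = 00010101
byte 2: 01110011 ^ 11100011 = 10010000
byte 3: 01110100 ^ 10001000 = 11111100
byte 4: 01100101 ^ 10001101 = 11101000
byte 5: 01101101 ^ 11100111 = 10001010
byte 6: 00100000 ^ 10101100 = 10001100
byte 7: 01110011 ^ 01101010 = 00011001
byte 8: 01111001 ^ 10010111 = 11101110
byte 9: 01110011 ^ 11110000 = 10000011
byte 10: 01110100 ^ 11010001 = 10100101
byte 11: 01100101 ^ 01101001 = 00001100
byte 12: 01101101 ^ 01101100 = 00000001

[26, 21, 144, 252, 232, 138, 140, 25, 238, 131, 165, 12, 1]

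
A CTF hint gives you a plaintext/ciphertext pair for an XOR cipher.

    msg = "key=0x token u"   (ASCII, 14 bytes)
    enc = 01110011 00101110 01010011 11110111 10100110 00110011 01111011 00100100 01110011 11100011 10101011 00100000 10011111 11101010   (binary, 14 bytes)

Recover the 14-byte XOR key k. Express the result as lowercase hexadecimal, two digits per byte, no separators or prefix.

184b2aca964b5b501c88ce4ebf9f

Since enc = msg ⊕ k, XORing both sides with msg gives k = msg ⊕ enc.
01101011 XOR 01110011 = 00011000
01100101 XOR 00101110 = 01001011
01111001 XOR 01010011 = 00101010
00111101 XOR 11110111 = 11001010
00110000 XOR 10100110 = 10010110
01111000 XOR 00110011 = 01001011
00100000 XOR 01111011 = 01011011
01110100 XOR 00100100 = 01010000
01101111 XOR 01110011 = 00011100
01101011 XOR 11100011 = 10001000
01100101 XOR 10101011 = 11001110
01101110 XOR 00100000 = 01001110
00100000 XOR 10011111 = 10111111
01110101 XOR 11101010 = 10011111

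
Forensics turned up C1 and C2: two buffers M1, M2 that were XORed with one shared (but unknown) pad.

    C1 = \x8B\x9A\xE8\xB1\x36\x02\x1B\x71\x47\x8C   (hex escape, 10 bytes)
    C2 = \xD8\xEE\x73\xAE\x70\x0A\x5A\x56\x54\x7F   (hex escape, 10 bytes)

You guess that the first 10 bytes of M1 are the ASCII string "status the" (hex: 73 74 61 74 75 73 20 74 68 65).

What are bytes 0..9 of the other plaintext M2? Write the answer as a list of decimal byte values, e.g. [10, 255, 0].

First, C1 ⊕ C2 = (M1 ⊕ K) ⊕ (M2 ⊕ K) = M1 ⊕ M2, so the key drops out. Then M2 = (M1 ⊕ M2) ⊕ M1 over the first 10 bytes.
byte 0: (8b ^ d8) ^ 73 = 53 ^ 73 = 20
byte 1: (9a ^ ee) ^ 74 = 74 ^ 74 = 00
byte 2: (e8 ^ 73) ^ 61 = 9b ^ 61 = fa
byte 3: (b1 ^ ae) ^ 74 = 1f ^ 74 = 6b
byte 4: (36 ^ 70) ^ 75 = 46 ^ 75 = 33
byte 5: (02 ^ 0a) ^ 73 = 08 ^ 73 = 7b
byte 6: (1b ^ 5a) ^ 20 = 41 ^ 20 = 61
byte 7: (71 ^ 56) ^ 74 = 27 ^ 74 = 53
byte 8: (47 ^ 54) ^ 68 = 13 ^ 68 = 7b
byte 9: (8c ^ 7f) ^ 65 = f3 ^ 65 = 96

[32, 0, 250, 107, 51, 123, 97, 83, 123, 150]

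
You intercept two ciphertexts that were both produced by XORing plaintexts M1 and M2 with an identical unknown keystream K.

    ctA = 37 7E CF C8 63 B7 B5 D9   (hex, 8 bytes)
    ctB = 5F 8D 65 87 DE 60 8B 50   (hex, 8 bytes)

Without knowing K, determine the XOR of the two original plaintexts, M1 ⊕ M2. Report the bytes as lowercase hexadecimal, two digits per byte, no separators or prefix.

68f3aa4fbdd73e89

ctA ⊕ ctB = (M1 ⊕ K) ⊕ (M2 ⊕ K) = M1 ⊕ M2 — the shared key cancels under XOR.
37 XOR 5f = 68
7e XOR 8d = f3
cf XOR 65 = aa
c8 XOR 87 = 4f
63 XOR de = bd
b7 XOR 60 = d7
b5 XOR 8b = 3e
d9 XOR 50 = 89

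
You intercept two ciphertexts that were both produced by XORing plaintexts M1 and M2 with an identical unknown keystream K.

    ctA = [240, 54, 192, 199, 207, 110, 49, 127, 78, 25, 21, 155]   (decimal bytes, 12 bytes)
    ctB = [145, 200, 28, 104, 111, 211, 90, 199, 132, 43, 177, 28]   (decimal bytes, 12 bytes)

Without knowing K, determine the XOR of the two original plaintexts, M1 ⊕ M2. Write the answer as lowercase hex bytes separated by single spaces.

ctA ⊕ ctB = (M1 ⊕ K) ⊕ (M2 ⊕ K) = M1 ⊕ M2 — the shared key cancels under XOR.
byte 0: 11110000 XOR 10010001 = 01100001
byte 1: 00110110 XOR 11001000 = 11111110
byte 2: 11000000 XOR 00011100 = 11011100
byte 3: 11000111 XOR 01101000 = 10101111
byte 4: 11001111 XOR 01101111 = 10100000
byte 5: 01101110 XOR 11010011 = 10111101
byte 6: 00110001 XOR 01011010 = 01101011
byte 7: 01111111 XOR 11000111 = 10111000
byte 8: 01001110 XOR 10000100 = 11001010
byte 9: 00011001 XOR 00101011 = 00110010
byte 10: 00010101 XOR 10110001 = 10100100
byte 11: 10011011 XOR 00011100 = 10000111

61 fe dc af a0 bd 6b b8 ca 32 a4 87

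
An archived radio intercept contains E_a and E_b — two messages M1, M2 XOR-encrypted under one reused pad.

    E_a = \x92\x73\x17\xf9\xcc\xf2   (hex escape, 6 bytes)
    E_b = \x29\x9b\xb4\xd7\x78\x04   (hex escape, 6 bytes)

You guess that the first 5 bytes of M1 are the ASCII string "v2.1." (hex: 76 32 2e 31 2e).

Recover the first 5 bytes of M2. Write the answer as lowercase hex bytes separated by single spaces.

First, E_a ⊕ E_b = (M1 ⊕ K) ⊕ (M2 ⊕ K) = M1 ⊕ M2, so the key drops out. Then M2 = (M1 ⊕ M2) ⊕ M1 over the first 5 bytes.
byte 0: (92 XOR 29) XOR 76 = bb XOR 76 = cd
byte 1: (73 XOR 9b) XOR 32 = e8 XOR 32 = da
byte 2: (17 XOR b4) XOR 2e = a3 XOR 2e = 8d
byte 3: (f9 XOR d7) XOR 31 = 2e XOR 31 = 1f
byte 4: (cc XOR 78) XOR 2e = b4 XOR 2e = 9a

cd da 8d 1f 9a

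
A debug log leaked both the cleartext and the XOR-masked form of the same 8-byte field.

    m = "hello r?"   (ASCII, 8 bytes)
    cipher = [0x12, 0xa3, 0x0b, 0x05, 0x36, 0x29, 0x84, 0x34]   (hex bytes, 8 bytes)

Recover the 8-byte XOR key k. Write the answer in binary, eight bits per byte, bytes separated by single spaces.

Since cipher = m ⊕ k, XORing both sides with m gives k = m ⊕ cipher.
01101000 ^ 00010010 = 01111010
01100101 ^ 10100011 = 11000110
01101100 ^ 00001011 = 01100111
01101100 ^ 00000101 = 01101001
01101111 ^ 00110110 = 01011001
00100000 ^ 00101001 = 00001001
01110010 ^ 10000100 = 11110110
00111111 ^ 00110100 = 00001011

01111010 11000110 01100111 01101001 01011001 00001001 11110110 00001011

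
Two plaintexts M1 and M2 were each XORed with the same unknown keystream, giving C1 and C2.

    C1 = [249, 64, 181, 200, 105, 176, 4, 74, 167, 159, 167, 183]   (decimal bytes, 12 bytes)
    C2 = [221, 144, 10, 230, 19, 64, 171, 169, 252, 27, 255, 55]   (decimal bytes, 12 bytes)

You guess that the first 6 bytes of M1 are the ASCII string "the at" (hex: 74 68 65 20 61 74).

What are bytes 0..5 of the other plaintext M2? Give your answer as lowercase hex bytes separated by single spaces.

First, C1 ⊕ C2 = (M1 ⊕ K) ⊕ (M2 ⊕ K) = M1 ⊕ M2, so the key drops out. Then M2 = (M1 ⊕ M2) ⊕ M1 over the first 6 bytes.
byte 0: (f9 xor dd) xor 74 = 24 xor 74 = 50
byte 1: (40 xor 90) xor 68 = d0 xor 68 = b8
byte 2: (b5 xor 0a) xor 65 = bf xor 65 = da
byte 3: (c8 xor e6) xor 20 = 2e xor 20 = 0e
byte 4: (69 xor 13) xor 61 = 7a xor 61 = 1b
byte 5: (b0 xor 40) xor 74 = f0 xor 74 = 84

50 b8 da 0e 1b 84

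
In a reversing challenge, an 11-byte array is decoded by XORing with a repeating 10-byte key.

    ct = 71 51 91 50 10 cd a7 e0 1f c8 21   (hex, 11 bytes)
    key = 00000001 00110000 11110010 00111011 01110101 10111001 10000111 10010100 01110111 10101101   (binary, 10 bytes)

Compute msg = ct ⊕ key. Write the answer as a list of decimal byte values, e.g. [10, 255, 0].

The 10-byte key repeats, so the effective keystream is 01 30 f2 3b 75 b9 87 94 77 ad 01.
byte 0: 71 ^ 01 = 70
byte 1: 51 ^ 30 = 61
byte 2: 91 ^ f2 = 63
byte 3: 50 ^ 3b = 6b
byte 4: 10 ^ 75 = 65
byte 5: cd ^ b9 = 74
byte 6: a7 ^ 87 = 20
byte 7: e0 ^ 94 = 74
byte 8: 1f ^ 77 = 68
byte 9: c8 ^ ad = 65
byte 10: 21 ^ 01 = 20

[112, 97, 99, 107, 101, 116, 32, 116, 104, 101, 32]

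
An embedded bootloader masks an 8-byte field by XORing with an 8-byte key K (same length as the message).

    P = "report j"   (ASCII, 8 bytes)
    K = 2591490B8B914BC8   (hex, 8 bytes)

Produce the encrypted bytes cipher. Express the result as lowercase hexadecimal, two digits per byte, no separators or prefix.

57f43964f9e56ba2

XOR is its own inverse, so applying the key byte-wise gives the result directly.
114 XOR  37 =  87
101 XOR 145 = 244
112 XOR  73 =  57
111 XOR  11 = 100
114 XOR 139 = 249
116 XOR 145 = 229
 32 XOR  75 = 107
106 XOR 200 = 162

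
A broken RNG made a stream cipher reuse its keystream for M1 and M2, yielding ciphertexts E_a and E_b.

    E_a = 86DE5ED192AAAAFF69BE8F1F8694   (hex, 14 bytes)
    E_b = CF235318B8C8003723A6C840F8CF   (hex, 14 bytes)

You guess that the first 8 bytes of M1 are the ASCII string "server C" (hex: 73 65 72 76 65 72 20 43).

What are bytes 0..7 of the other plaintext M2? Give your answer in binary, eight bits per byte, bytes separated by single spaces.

First, E_a ⊕ E_b = (M1 ⊕ K) ⊕ (M2 ⊕ K) = M1 ⊕ M2, so the key drops out. Then M2 = (M1 ⊕ M2) ⊕ M1 over the first 8 bytes.
byte 0: (86 ⊕ cf) ⊕ 73 = 49 ⊕ 73 = 3a
byte 1: (de ⊕ 23) ⊕ 65 = fd ⊕ 65 = 98
byte 2: (5e ⊕ 53) ⊕ 72 = 0d ⊕ 72 = 7f
byte 3: (d1 ⊕ 18) ⊕ 76 = c9 ⊕ 76 = bf
byte 4: (92 ⊕ b8) ⊕ 65 = 2a ⊕ 65 = 4f
byte 5: (aa ⊕ c8) ⊕ 72 = 62 ⊕ 72 = 10
byte 6: (aa ⊕ 00) ⊕ 20 = aa ⊕ 20 = 8a
byte 7: (ff ⊕ 37) ⊕ 43 = c8 ⊕ 43 = 8b

00111010 10011000 01111111 10111111 01001111 00010000 10001010 10001011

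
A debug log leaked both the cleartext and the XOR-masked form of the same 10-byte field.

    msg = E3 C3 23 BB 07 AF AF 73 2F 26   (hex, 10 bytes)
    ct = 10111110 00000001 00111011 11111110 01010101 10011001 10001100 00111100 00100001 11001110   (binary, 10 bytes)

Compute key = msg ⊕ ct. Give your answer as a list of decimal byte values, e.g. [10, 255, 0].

Since ct = msg ⊕ key, XORing both sides with msg gives key = msg ⊕ ct.
byte 0: 227 xor 190 =  93
byte 1: 195 xor   1 = 194
byte 2:  35 xor  59 =  24
byte 3: 187 xor 254 =  69
byte 4:   7 xor  85 =  82
byte 5: 175 xor 153 =  54
byte 6: 175 xor 140 =  35
byte 7: 115 xor  60 =  79
byte 8:  47 xor  33 =  14
byte 9:  38 xor 206 = 232

[93, 194, 24, 69, 82, 54, 35, 79, 14, 232]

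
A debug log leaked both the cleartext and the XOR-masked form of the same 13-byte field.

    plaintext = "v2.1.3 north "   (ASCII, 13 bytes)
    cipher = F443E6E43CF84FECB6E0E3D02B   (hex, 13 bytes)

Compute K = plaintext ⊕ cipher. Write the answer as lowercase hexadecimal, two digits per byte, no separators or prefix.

Since cipher = plaintext ⊕ K, XORing both sides with plaintext gives K = plaintext ⊕ cipher.
byte 0: 76 xor f4 = 82
byte 1: 32 xor 43 = 71
byte 2: 2e xor e6 = c8
byte 3: 31 xor e4 = d5
byte 4: 2e xor 3c = 12
byte 5: 33 xor f8 = cb
byte 6: 20 xor 4f = 6f
byte 7: 6e xor ec = 82
byte 8: 6f xor b6 = d9
byte 9: 72 xor e0 = 92
byte 10: 74 xor e3 = 97
byte 11: 68 xor d0 = b8
byte 12: 20 xor 2b = 0b

8271c8d512cb6f82d99297b80b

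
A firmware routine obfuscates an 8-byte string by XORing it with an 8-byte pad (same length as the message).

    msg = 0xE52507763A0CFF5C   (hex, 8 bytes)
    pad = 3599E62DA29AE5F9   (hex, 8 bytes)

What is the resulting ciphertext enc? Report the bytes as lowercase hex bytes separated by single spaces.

d0 bc e1 5b 98 96 1a a5

XOR is its own inverse, so applying the key byte-wise gives the result directly.
e5 xor 35 = d0
25 xor 99 = bc
07 xor e6 = e1
76 xor 2d = 5b
3a xor a2 = 98
0c xor 9a = 96
ff xor e5 = 1a
5c xor f9 = a5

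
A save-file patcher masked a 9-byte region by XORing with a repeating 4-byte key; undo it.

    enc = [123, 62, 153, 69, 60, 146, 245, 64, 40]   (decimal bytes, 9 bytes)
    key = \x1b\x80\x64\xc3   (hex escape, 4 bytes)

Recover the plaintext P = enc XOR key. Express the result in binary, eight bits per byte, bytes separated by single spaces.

The 4-byte key repeats, so the effective keystream is 1b 80 64 c3 1b 80 64 c3 1b.
byte 0: 7b ^ 1b = 60
byte 1: 3e ^ 80 = be
byte 2: 99 ^ 64 = fd
byte 3: 45 ^ c3 = 86
byte 4: 3c ^ 1b = 27
byte 5: 92 ^ 80 = 12
byte 6: f5 ^ 64 = 91
byte 7: 40 ^ c3 = 83
byte 8: 28 ^ 1b = 33

01100000 10111110 11111101 10000110 00100111 00010010 10010001 10000011 00110011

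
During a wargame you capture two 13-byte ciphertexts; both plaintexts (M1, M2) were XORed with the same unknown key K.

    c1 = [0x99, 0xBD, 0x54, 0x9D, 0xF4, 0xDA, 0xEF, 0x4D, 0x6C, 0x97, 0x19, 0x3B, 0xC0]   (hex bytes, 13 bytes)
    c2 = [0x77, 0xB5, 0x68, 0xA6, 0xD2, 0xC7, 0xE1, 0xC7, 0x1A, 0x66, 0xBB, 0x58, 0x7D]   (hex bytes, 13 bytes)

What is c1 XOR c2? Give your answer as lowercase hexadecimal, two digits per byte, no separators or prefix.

ee083c3b261d0e8a76f1a263bd

c1 ⊕ c2 = (M1 ⊕ K) ⊕ (M2 ⊕ K) = M1 ⊕ M2 — the shared key cancels under XOR.
99 XOR 77 = ee
bd XOR b5 = 08
54 XOR 68 = 3c
9d XOR a6 = 3b
f4 XOR d2 = 26
da XOR c7 = 1d
ef XOR e1 = 0e
4d XOR c7 = 8a
6c XOR 1a = 76
97 XOR 66 = f1
19 XOR bb = a2
3b XOR 58 = 63
c0 XOR 7d = bd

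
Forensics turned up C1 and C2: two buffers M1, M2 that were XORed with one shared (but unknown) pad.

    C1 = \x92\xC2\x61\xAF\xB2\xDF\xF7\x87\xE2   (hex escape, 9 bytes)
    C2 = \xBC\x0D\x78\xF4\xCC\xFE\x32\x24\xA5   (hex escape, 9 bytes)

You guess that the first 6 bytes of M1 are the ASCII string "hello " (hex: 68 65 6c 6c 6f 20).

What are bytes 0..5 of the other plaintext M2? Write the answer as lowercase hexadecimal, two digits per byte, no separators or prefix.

First, C1 ⊕ C2 = (M1 ⊕ K) ⊕ (M2 ⊕ K) = M1 ⊕ M2, so the key drops out. Then M2 = (M1 ⊕ M2) ⊕ M1 over the first 6 bytes.
byte 0: (92 ⊕ bc) ⊕ 68 = 2e ⊕ 68 = 46
byte 1: (c2 ⊕ 0d) ⊕ 65 = cf ⊕ 65 = aa
byte 2: (61 ⊕ 78) ⊕ 6c = 19 ⊕ 6c = 75
byte 3: (af ⊕ f4) ⊕ 6c = 5b ⊕ 6c = 37
byte 4: (b2 ⊕ cc) ⊕ 6f = 7e ⊕ 6f = 11
byte 5: (df ⊕ fe) ⊕ 20 = 21 ⊕ 20 = 01

46aa75371101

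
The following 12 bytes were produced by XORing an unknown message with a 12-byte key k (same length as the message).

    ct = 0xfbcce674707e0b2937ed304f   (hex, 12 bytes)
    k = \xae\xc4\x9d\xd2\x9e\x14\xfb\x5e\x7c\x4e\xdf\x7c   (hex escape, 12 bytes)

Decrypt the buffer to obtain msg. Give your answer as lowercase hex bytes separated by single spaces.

XOR is its own inverse, so applying the key byte-wise gives the result directly.
fb xor ae = 55
cc xor c4 = 08
e6 xor 9d = 7b
74 xor d2 = a6
70 xor 9e = ee
7e xor 14 = 6a
0b xor fb = f0
29 xor 5e = 77
37 xor 7c = 4b
ed xor 4e = a3
30 xor df = ef
4f xor 7c = 33

55 08 7b a6 ee 6a f0 77 4b a3 ef 33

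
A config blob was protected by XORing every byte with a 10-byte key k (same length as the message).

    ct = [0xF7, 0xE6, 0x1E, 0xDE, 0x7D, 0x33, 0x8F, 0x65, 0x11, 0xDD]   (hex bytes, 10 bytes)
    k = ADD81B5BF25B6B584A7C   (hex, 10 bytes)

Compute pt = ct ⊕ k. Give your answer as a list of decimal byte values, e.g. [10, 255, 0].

[90, 62, 5, 133, 143, 104, 228, 61, 91, 161]

247 ⊕ 173 =  90
230 ⊕ 216 =  62
 30 ⊕  27 =   5
222 ⊕  91 = 133
125 ⊕ 242 = 143
 51 ⊕  91 = 104
143 ⊕ 107 = 228
101 ⊕  88 =  61
 17 ⊕  74 =  91
221 ⊕ 124 = 161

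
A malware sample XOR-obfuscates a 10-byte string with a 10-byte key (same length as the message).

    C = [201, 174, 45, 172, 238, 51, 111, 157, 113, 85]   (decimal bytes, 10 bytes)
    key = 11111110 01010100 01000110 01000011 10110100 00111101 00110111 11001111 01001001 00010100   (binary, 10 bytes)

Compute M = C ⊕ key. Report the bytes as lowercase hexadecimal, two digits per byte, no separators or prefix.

37fa6bef5a0e58523841

XOR is its own inverse, so applying the key byte-wise gives the result directly.
201 ⊕ 254 =  55
174 ⊕  84 = 250
 45 ⊕  70 = 107
172 ⊕  67 = 239
238 ⊕ 180 =  90
 51 ⊕  61 =  14
111 ⊕  55 =  88
157 ⊕ 207 =  82
113 ⊕  73 =  56
 85 ⊕  20 =  65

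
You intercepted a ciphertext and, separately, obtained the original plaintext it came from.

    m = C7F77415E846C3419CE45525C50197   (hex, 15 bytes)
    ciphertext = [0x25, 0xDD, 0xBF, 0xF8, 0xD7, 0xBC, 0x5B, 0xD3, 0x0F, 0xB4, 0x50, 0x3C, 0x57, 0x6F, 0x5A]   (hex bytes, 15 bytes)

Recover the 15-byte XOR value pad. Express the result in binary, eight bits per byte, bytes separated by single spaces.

11100010 00101010 11001011 11101101 00111111 11111010 10011000 10010010 10010011 01010000 00000101 00011001 10010010 01101110 11001101

Since ciphertext = m ⊕ pad, XORing both sides with m gives pad = m ⊕ ciphertext.
c7 ^ 25 = e2
f7 ^ dd = 2a
74 ^ bf = cb
15 ^ f8 = ed
e8 ^ d7 = 3f
46 ^ bc = fa
c3 ^ 5b = 98
41 ^ d3 = 92
9c ^ 0f = 93
e4 ^ b4 = 50
55 ^ 50 = 05
25 ^ 3c = 19
c5 ^ 57 = 92
01 ^ 6f = 6e
97 ^ 5a = cd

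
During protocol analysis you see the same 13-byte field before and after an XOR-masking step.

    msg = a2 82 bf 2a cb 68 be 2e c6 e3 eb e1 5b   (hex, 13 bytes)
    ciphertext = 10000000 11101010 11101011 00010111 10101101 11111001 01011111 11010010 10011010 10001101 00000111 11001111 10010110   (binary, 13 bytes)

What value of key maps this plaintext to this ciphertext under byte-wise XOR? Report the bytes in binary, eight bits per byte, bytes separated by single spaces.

Since ciphertext = msg ⊕ key, XORing both sides with msg gives key = msg ⊕ ciphertext.
162 XOR 128 =  34
130 XOR 234 = 104
191 XOR 235 =  84
 42 XOR  23 =  61
203 XOR 173 = 102
104 XOR 249 = 145
190 XOR  95 = 225
 46 XOR 210 = 252
198 XOR 154 =  92
227 XOR 141 = 110
235 XOR   7 = 236
225 XOR 207 =  46
 91 XOR 150 = 205

00100010 01101000 01010100 00111101 01100110 10010001 11100001 11111100 01011100 01101110 11101100 00101110 11001101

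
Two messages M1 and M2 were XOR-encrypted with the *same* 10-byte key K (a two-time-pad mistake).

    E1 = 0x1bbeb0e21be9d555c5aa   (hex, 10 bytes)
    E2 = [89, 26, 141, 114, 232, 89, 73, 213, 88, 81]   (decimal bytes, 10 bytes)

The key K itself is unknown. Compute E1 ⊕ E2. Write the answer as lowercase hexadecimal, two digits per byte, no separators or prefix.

42a43d90f3b09c809dfb

E1 ⊕ E2 = (M1 ⊕ K) ⊕ (M2 ⊕ K) = M1 ⊕ M2 — the shared key cancels under XOR.
byte 0: 00011011 xor 01011001 = 01000010
byte 1: 10111110 xor 00011010 = 10100100
byte 2: 10110000 xor 10001101 = 00111101
byte 3: 11100010 xor 01110010 = 10010000
byte 4: 00011011 xor 11101000 = 11110011
byte 5: 11101001 xor 01011001 = 10110000
byte 6: 11010101 xor 01001001 = 10011100
byte 7: 01010101 xor 11010101 = 10000000
byte 8: 11000101 xor 01011000 = 10011101
byte 9: 10101010 xor 01010001 = 11111011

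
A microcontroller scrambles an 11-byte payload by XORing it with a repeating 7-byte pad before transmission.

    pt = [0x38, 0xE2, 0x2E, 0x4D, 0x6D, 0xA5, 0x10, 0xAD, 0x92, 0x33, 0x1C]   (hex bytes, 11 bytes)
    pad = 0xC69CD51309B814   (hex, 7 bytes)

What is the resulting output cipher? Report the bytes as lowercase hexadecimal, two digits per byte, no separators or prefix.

The 7-byte key repeats, so the effective keystream is c6 9c d5 13 09 b8 14 c6 9c d5 13.
byte 0: 38 ⊕ c6 = fe
byte 1: e2 ⊕ 9c = 7e
byte 2: 2e ⊕ d5 = fb
byte 3: 4d ⊕ 13 = 5e
byte 4: 6d ⊕ 09 = 64
byte 5: a5 ⊕ b8 = 1d
byte 6: 10 ⊕ 14 = 04
byte 7: ad ⊕ c6 = 6b
byte 8: 92 ⊕ 9c = 0e
byte 9: 33 ⊕ d5 = e6
byte 10: 1c ⊕ 13 = 0f

fe7efb5e641d046b0ee60f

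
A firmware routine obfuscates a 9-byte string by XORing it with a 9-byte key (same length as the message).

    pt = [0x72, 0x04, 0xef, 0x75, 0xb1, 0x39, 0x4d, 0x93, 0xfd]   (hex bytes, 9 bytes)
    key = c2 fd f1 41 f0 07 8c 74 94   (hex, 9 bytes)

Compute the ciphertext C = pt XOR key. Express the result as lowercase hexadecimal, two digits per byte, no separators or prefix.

XOR is its own inverse, so applying the key byte-wise gives the result directly.
byte 0: 01110010 xor 11000010 = 10110000
byte 1: 00000100 xor 11111101 = 11111001
byte 2: 11101111 xor 11110001 = 00011110
byte 3: 01110101 xor 01000001 = 00110100
byte 4: 10110001 xor 11110000 = 01000001
byte 5: 00111001 xor 00000111 = 00111110
byte 6: 01001101 xor 10001100 = 11000001
byte 7: 10010011 xor 01110100 = 11100111
byte 8: 11111101 xor 10010100 = 01101001

b0f91e34413ec1e769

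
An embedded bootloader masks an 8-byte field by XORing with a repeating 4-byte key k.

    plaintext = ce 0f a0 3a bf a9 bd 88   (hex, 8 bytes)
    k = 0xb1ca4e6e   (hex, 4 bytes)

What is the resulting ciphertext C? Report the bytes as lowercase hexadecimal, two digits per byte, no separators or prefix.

The 4-byte key repeats, so the effective keystream is b1 ca 4e 6e b1 ca 4e 6e.
byte 0: 206 ⊕ 177 = 127
byte 1:  15 ⊕ 202 = 197
byte 2: 160 ⊕  78 = 238
byte 3:  58 ⊕ 110 =  84
byte 4: 191 ⊕ 177 =  14
byte 5: 169 ⊕ 202 =  99
byte 6: 189 ⊕  78 = 243
byte 7: 136 ⊕ 110 = 230

7fc5ee540e63f3e6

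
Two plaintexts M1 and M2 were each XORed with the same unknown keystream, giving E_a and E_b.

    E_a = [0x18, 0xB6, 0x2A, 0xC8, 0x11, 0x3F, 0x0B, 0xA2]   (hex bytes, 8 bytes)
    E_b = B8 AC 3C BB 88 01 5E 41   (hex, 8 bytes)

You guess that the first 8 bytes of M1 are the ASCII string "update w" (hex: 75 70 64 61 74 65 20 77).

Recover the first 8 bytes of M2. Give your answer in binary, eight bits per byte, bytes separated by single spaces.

11010101 01101010 01110010 00010010 11101101 01011011 01110101 10010100

First, E_a ⊕ E_b = (M1 ⊕ K) ⊕ (M2 ⊕ K) = M1 ⊕ M2, so the key drops out. Then M2 = (M1 ⊕ M2) ⊕ M1 over the first 8 bytes.
byte 0: (18 xor b8) xor 75 = a0 xor 75 = d5
byte 1: (b6 xor ac) xor 70 = 1a xor 70 = 6a
byte 2: (2a xor 3c) xor 64 = 16 xor 64 = 72
byte 3: (c8 xor bb) xor 61 = 73 xor 61 = 12
byte 4: (11 xor 88) xor 74 = 99 xor 74 = ed
byte 5: (3f xor 01) xor 65 = 3e xor 65 = 5b
byte 6: (0b xor 5e) xor 20 = 55 xor 20 = 75
byte 7: (a2 xor 41) xor 77 = e3 xor 77 = 94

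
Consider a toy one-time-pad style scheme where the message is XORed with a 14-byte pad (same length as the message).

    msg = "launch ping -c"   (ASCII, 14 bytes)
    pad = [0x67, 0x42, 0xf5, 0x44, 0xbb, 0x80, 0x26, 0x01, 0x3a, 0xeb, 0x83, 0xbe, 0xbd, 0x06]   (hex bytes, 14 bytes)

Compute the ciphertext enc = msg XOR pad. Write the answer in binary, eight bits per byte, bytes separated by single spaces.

XOR is its own inverse, so applying the key byte-wise gives the result directly.
6c xor 67 = 0b
61 xor 42 = 23
75 xor f5 = 80
6e xor 44 = 2a
63 xor bb = d8
68 xor 80 = e8
20 xor 26 = 06
70 xor 01 = 71
69 xor 3a = 53
6e xor eb = 85
67 xor 83 = e4
20 xor be = 9e
2d xor bd = 90
63 xor 06 = 65

00001011 00100011 10000000 00101010 11011000 11101000 00000110 01110001 01010011 10000101 11100100 10011110 10010000 01100101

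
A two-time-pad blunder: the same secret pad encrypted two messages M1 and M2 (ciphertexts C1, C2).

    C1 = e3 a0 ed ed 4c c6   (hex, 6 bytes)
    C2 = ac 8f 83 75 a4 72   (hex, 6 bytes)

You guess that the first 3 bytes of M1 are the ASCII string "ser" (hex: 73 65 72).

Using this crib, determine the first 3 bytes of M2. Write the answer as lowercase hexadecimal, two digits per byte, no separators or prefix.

First, C1 ⊕ C2 = (M1 ⊕ K) ⊕ (M2 ⊕ K) = M1 ⊕ M2, so the key drops out. Then M2 = (M1 ⊕ M2) ⊕ M1 over the first 3 bytes.
byte 0: (e3 ^ ac) ^ 73 = 4f ^ 73 = 3c
byte 1: (a0 ^ 8f) ^ 65 = 2f ^ 65 = 4a
byte 2: (ed ^ 83) ^ 72 = 6e ^ 72 = 1c

3c4a1c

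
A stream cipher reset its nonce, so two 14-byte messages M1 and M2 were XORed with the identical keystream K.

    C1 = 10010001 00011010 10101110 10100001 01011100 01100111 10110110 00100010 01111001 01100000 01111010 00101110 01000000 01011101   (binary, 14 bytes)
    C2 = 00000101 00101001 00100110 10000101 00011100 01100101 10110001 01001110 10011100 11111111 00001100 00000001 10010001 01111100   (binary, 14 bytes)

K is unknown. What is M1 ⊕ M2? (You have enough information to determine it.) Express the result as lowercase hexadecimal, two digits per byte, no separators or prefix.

C1 ⊕ C2 = (M1 ⊕ K) ⊕ (M2 ⊕ K) = M1 ⊕ M2 — the shared key cancels under XOR.
10010001 ^ 00000101 = 10010100
00011010 ^ 00101001 = 00110011
10101110 ^ 00100110 = 10001000
10100001 ^ 10000101 = 00100100
01011100 ^ 00011100 = 01000000
01100111 ^ 01100101 = 00000010
10110110 ^ 10110001 = 00000111
00100010 ^ 01001110 = 01101100
01111001 ^ 10011100 = 11100101
01100000 ^ 11111111 = 10011111
01111010 ^ 00001100 = 01110110
00101110 ^ 00000001 = 00101111
01000000 ^ 10010001 = 11010001
01011101 ^ 01111100 = 00100001

943388244002076ce59f762fd121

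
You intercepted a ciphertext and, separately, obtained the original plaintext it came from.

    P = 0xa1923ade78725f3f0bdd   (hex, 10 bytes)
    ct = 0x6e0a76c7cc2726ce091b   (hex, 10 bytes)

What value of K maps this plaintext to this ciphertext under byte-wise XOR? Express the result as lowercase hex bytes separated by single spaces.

cf 98 4c 19 b4 55 79 f1 02 c6

Since ct = P ⊕ K, XORing both sides with P gives K = P ⊕ ct.
byte 0: 10100001 ⊕ 01101110 = 11001111
byte 1: 10010010 ⊕ 00001010 = 10011000
byte 2: 00111010 ⊕ 01110110 = 01001100
byte 3: 11011110 ⊕ 11000111 = 00011001
byte 4: 01111000 ⊕ 11001100 = 10110100
byte 5: 01110010 ⊕ 00100111 = 01010101
byte 6: 01011111 ⊕ 00100110 = 01111001
byte 7: 00111111 ⊕ 11001110 = 11110001
byte 8: 00001011 ⊕ 00001001 = 00000010
byte 9: 11011101 ⊕ 00011011 = 11000110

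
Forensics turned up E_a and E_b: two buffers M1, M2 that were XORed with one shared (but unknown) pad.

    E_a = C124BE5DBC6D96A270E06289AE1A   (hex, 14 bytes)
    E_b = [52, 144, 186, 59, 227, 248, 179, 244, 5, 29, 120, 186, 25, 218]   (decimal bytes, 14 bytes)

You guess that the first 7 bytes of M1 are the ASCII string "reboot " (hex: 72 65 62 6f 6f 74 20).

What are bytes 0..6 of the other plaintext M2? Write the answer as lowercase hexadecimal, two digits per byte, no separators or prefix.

First, E_a ⊕ E_b = (M1 ⊕ K) ⊕ (M2 ⊕ K) = M1 ⊕ M2, so the key drops out. Then M2 = (M1 ⊕ M2) ⊕ M1 over the first 7 bytes.
byte 0: (c1 ^ 34) ^ 72 = f5 ^ 72 = 87
byte 1: (24 ^ 90) ^ 65 = b4 ^ 65 = d1
byte 2: (be ^ ba) ^ 62 = 04 ^ 62 = 66
byte 3: (5d ^ 3b) ^ 6f = 66 ^ 6f = 09
byte 4: (bc ^ e3) ^ 6f = 5f ^ 6f = 30
byte 5: (6d ^ f8) ^ 74 = 95 ^ 74 = e1
byte 6: (96 ^ b3) ^ 20 = 25 ^ 20 = 05

87d1660930e105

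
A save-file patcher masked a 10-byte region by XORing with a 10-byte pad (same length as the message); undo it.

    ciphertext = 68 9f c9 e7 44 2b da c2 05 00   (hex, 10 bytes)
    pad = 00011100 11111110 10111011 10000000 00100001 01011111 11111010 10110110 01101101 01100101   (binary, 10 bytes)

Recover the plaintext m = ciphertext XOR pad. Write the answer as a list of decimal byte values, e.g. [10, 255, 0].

[116, 97, 114, 103, 101, 116, 32, 116, 104, 101]

XOR is its own inverse, so applying the key byte-wise gives the result directly.
01101000 xor 00011100 = 01110100
10011111 xor 11111110 = 01100001
11001001 xor 10111011 = 01110010
11100111 xor 10000000 = 01100111
01000100 xor 00100001 = 01100101
00101011 xor 01011111 = 01110100
11011010 xor 11111010 = 00100000
11000010 xor 10110110 = 01110100
00000101 xor 01101101 = 01101000
00000000 xor 01100101 = 01100101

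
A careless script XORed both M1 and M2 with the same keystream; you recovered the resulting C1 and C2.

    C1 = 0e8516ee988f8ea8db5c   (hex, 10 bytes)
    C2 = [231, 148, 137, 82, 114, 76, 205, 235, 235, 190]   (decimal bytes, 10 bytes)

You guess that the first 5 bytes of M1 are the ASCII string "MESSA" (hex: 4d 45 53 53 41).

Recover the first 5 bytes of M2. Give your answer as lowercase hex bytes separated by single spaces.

First, C1 ⊕ C2 = (M1 ⊕ K) ⊕ (M2 ⊕ K) = M1 ⊕ M2, so the key drops out. Then M2 = (M1 ⊕ M2) ⊕ M1 over the first 5 bytes.
byte 0: (0e XOR e7) XOR 4d = e9 XOR 4d = a4
byte 1: (85 XOR 94) XOR 45 = 11 XOR 45 = 54
byte 2: (16 XOR 89) XOR 53 = 9f XOR 53 = cc
byte 3: (ee XOR 52) XOR 53 = bc XOR 53 = ef
byte 4: (98 XOR 72) XOR 41 = ea XOR 41 = ab

a4 54 cc ef ab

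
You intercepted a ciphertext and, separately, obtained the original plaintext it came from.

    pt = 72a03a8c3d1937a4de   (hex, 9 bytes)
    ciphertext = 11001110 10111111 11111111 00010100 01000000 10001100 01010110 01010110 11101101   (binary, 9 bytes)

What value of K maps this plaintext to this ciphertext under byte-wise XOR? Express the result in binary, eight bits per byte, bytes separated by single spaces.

10111100 00011111 11000101 10011000 01111101 10010101 01100001 11110010 00110011

Since ciphertext = pt ⊕ K, XORing both sides with pt gives K = pt ⊕ ciphertext.
byte 0: 72 ⊕ ce = bc
byte 1: a0 ⊕ bf = 1f
byte 2: 3a ⊕ ff = c5
byte 3: 8c ⊕ 14 = 98
byte 4: 3d ⊕ 40 = 7d
byte 5: 19 ⊕ 8c = 95
byte 6: 37 ⊕ 56 = 61
byte 7: a4 ⊕ 56 = f2
byte 8: de ⊕ ed = 33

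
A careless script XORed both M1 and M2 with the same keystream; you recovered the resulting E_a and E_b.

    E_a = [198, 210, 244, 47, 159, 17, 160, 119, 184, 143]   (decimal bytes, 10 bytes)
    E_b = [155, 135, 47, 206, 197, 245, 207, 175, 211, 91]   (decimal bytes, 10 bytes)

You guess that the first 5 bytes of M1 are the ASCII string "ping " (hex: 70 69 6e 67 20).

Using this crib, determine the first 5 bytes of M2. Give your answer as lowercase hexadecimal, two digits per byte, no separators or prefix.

First, E_a ⊕ E_b = (M1 ⊕ K) ⊕ (M2 ⊕ K) = M1 ⊕ M2, so the key drops out. Then M2 = (M1 ⊕ M2) ⊕ M1 over the first 5 bytes.
byte 0: (c6 xor 9b) xor 70 = 5d xor 70 = 2d
byte 1: (d2 xor 87) xor 69 = 55 xor 69 = 3c
byte 2: (f4 xor 2f) xor 6e = db xor 6e = b5
byte 3: (2f xor ce) xor 67 = e1 xor 67 = 86
byte 4: (9f xor c5) xor 20 = 5a xor 20 = 7a

2d3cb5867a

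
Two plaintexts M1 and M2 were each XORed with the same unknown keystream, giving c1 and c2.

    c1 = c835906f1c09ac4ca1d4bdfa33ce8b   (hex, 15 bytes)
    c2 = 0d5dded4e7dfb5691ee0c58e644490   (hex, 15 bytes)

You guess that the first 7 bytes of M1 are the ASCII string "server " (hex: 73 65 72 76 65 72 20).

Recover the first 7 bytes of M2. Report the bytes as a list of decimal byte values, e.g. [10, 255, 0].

[182, 13, 60, 205, 158, 164, 57]

First, c1 ⊕ c2 = (M1 ⊕ K) ⊕ (M2 ⊕ K) = M1 ⊕ M2, so the key drops out. Then M2 = (M1 ⊕ M2) ⊕ M1 over the first 7 bytes.
byte 0: (c8 ^ 0d) ^ 73 = c5 ^ 73 = b6
byte 1: (35 ^ 5d) ^ 65 = 68 ^ 65 = 0d
byte 2: (90 ^ de) ^ 72 = 4e ^ 72 = 3c
byte 3: (6f ^ d4) ^ 76 = bb ^ 76 = cd
byte 4: (1c ^ e7) ^ 65 = fb ^ 65 = 9e
byte 5: (09 ^ df) ^ 72 = d6 ^ 72 = a4
byte 6: (ac ^ b5) ^ 20 = 19 ^ 20 = 39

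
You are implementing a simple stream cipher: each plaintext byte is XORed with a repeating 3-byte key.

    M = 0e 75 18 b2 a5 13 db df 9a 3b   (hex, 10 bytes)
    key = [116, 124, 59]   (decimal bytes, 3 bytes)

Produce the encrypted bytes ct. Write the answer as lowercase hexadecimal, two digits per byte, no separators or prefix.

The 3-byte key repeats, so the effective keystream is 74 7c 3b 74 7c 3b 74 7c 3b 74.
byte 0: 0e ^ 74 = 7a
byte 1: 75 ^ 7c = 09
byte 2: 18 ^ 3b = 23
byte 3: b2 ^ 74 = c6
byte 4: a5 ^ 7c = d9
byte 5: 13 ^ 3b = 28
byte 6: db ^ 74 = af
byte 7: df ^ 7c = a3
byte 8: 9a ^ 3b = a1
byte 9: 3b ^ 74 = 4f

7a0923c6d928afa3a14f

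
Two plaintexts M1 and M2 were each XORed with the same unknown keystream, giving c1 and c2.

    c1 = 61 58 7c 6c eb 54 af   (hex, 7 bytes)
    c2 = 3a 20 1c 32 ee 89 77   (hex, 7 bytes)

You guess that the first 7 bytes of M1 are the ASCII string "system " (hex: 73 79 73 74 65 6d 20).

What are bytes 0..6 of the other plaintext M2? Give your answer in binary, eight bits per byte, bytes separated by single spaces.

First, c1 ⊕ c2 = (M1 ⊕ K) ⊕ (M2 ⊕ K) = M1 ⊕ M2, so the key drops out. Then M2 = (M1 ⊕ M2) ⊕ M1 over the first 7 bytes.
byte 0: (61 ⊕ 3a) ⊕ 73 = 5b ⊕ 73 = 28
byte 1: (58 ⊕ 20) ⊕ 79 = 78 ⊕ 79 = 01
byte 2: (7c ⊕ 1c) ⊕ 73 = 60 ⊕ 73 = 13
byte 3: (6c ⊕ 32) ⊕ 74 = 5e ⊕ 74 = 2a
byte 4: (eb ⊕ ee) ⊕ 65 = 05 ⊕ 65 = 60
byte 5: (54 ⊕ 89) ⊕ 6d = dd ⊕ 6d = b0
byte 6: (af ⊕ 77) ⊕ 20 = d8 ⊕ 20 = f8

00101000 00000001 00010011 00101010 01100000 10110000 11111000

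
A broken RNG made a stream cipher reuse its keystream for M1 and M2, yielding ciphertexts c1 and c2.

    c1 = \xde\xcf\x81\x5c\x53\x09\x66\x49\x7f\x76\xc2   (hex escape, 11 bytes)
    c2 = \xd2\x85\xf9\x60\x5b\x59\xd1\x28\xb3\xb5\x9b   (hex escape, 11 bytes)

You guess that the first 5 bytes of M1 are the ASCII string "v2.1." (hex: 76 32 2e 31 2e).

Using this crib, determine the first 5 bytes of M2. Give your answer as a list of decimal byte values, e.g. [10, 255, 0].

First, c1 ⊕ c2 = (M1 ⊕ K) ⊕ (M2 ⊕ K) = M1 ⊕ M2, so the key drops out. Then M2 = (M1 ⊕ M2) ⊕ M1 over the first 5 bytes.
byte 0: (de XOR d2) XOR 76 = 0c XOR 76 = 7a
byte 1: (cf XOR 85) XOR 32 = 4a XOR 32 = 78
byte 2: (81 XOR f9) XOR 2e = 78 XOR 2e = 56
byte 3: (5c XOR 60) XOR 31 = 3c XOR 31 = 0d
byte 4: (53 XOR 5b) XOR 2e = 08 XOR 2e = 26

[122, 120, 86, 13, 38]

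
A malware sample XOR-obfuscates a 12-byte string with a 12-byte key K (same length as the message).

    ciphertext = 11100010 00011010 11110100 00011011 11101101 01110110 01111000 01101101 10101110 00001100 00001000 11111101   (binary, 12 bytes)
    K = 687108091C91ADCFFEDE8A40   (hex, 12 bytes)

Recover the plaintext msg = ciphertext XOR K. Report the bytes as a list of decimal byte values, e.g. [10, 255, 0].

[138, 107, 252, 18, 241, 231, 213, 162, 80, 210, 130, 189]

XOR is its own inverse, so applying the key byte-wise gives the result directly.
byte 0: e2 ^ 68 = 8a
byte 1: 1a ^ 71 = 6b
byte 2: f4 ^ 08 = fc
byte 3: 1b ^ 09 = 12
byte 4: ed ^ 1c = f1
byte 5: 76 ^ 91 = e7
byte 6: 78 ^ ad = d5
byte 7: 6d ^ cf = a2
byte 8: ae ^ fe = 50
byte 9: 0c ^ de = d2
byte 10: 08 ^ 8a = 82
byte 11: fd ^ 40 = bd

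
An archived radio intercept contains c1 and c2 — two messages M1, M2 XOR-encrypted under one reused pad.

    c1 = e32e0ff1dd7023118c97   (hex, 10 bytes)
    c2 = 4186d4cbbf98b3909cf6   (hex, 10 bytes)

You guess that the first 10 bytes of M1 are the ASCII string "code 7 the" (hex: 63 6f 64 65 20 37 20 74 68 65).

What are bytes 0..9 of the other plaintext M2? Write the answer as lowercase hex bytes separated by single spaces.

c1 c7 bf 5f 42 df b0 f5 78 04

First, c1 ⊕ c2 = (M1 ⊕ K) ⊕ (M2 ⊕ K) = M1 ⊕ M2, so the key drops out. Then M2 = (M1 ⊕ M2) ⊕ M1 over the first 10 bytes.
byte 0: (e3 ⊕ 41) ⊕ 63 = a2 ⊕ 63 = c1
byte 1: (2e ⊕ 86) ⊕ 6f = a8 ⊕ 6f = c7
byte 2: (0f ⊕ d4) ⊕ 64 = db ⊕ 64 = bf
byte 3: (f1 ⊕ cb) ⊕ 65 = 3a ⊕ 65 = 5f
byte 4: (dd ⊕ bf) ⊕ 20 = 62 ⊕ 20 = 42
byte 5: (70 ⊕ 98) ⊕ 37 = e8 ⊕ 37 = df
byte 6: (23 ⊕ b3) ⊕ 20 = 90 ⊕ 20 = b0
byte 7: (11 ⊕ 90) ⊕ 74 = 81 ⊕ 74 = f5
byte 8: (8c ⊕ 9c) ⊕ 68 = 10 ⊕ 68 = 78
byte 9: (97 ⊕ f6) ⊕ 65 = 61 ⊕ 65 = 04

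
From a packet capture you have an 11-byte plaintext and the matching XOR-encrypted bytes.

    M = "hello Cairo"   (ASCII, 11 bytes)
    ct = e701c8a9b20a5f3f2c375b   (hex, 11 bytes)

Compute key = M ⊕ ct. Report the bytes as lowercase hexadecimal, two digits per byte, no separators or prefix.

8f64a4c5dd2a1c5e454534

Since ct = M ⊕ key, XORing both sides with M gives key = M ⊕ ct.
byte 0: 104 xor 231 = 143
byte 1: 101 xor   1 = 100
byte 2: 108 xor 200 = 164
byte 3: 108 xor 169 = 197
byte 4: 111 xor 178 = 221
byte 5:  32 xor  10 =  42
byte 6:  67 xor  95 =  28
byte 7:  97 xor  63 =  94
byte 8: 105 xor  44 =  69
byte 9: 114 xor  55 =  69
byte 10: 111 xor  91 =  52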